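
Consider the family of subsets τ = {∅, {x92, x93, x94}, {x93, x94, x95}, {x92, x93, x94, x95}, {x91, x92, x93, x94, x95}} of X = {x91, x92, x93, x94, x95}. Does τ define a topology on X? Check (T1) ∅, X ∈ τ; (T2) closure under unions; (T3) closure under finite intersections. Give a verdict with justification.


τ is NOT a topology on X.

Axiom (T1): ∅ ∈ τ? Yes; X ∈ τ? Yes.
Axiom (T2/T3): check pairwise unions and intersections of members of τ.
Counterexample for (T3): {x92, x93, x94} ∩ {x93, x94, x95} = {x93, x94} ∉ τ. Therefore τ is NOT a topology.


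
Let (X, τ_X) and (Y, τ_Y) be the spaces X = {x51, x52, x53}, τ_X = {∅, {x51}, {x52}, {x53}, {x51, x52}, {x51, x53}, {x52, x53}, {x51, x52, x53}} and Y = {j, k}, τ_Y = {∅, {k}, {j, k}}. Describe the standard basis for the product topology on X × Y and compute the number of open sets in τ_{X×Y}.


Basis B = {∅ × ∅, {x51} × {k}, {x52} × {k}, {x53} × {k}, {x51} × {j, k}, {x51, x52} × {k}, {x51, x53} × {k}, {x52} × {j, k}, {x52, x53} × {k}, {x53} × {j, k}, {x51, x52, x53} × {k}, {x51, x52} × {j, k}, {x51, x53} × {j, k}, {x52, x53} × {j, k}, {x51, x52, x53} × {j, k}}; |τ_{X×Y}| = 27.

Enumerate products U × V with U ∈ τ_X, V ∈ τ_Y (deduplicated):
  ∅ × ∅ = {} (∅)
  {x51} × {k} = {(x51,k)}
  {x52} × {k} = {(x52,k)}
  {x53} × {k} = {(x53,k)}
  {x51} × {j, k} = {(x51,j), (x51,k)}
  {x51, x52} × {k} = {(x51,k), (x52,k)}
  {x51, x53} × {k} = {(x51,k), (x53,k)}
  {x52} × {j, k} = {(x52,j), (x52,k)}
  {x52, x53} × {k} = {(x52,k), (x53,k)}
  {x53} × {j, k} = {(x53,j), (x53,k)}
  {x51, x52, x53} × {k} = {(x51,k), (x52,k), (x53,k)}
  {x51, x52} × {j, k} = {(x51,j), (x51,k), (x52,j), (x52,k)}
  {x51, x53} × {j, k} = {(x51,j), (x51,k), (x53,j), (x53,k)}
  {x52, x53} × {j, k} = {(x52,j), (x52,k), (x53,j), (x53,k)}
  {x51, x52, x53} × {j, k} = {(x51,j), (x51,k), (x52,j), (x52,k), (x53,j), (x53,k)}
These 15 distinct sets form the basis B.
Close under arbitrary unions to get τ_{X×Y}; counting gives |τ_{X×Y}| = 27.


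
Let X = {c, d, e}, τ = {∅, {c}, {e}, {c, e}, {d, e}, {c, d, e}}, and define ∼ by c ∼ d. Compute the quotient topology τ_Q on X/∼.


X/∼ = {[c=d], [e]}; |τ_Q| = 3.

Equivalence classes: [c=d], [e].
Quotient map π: X → X/∼ sends c ↦ [c=d], d ↦ [c=d], e ↦ [e].
For each subset V ⊆ X/∼, compute π^{-1}(V) ⊆ X and check whether π^{-1}(V) ∈ τ. V is open in τ_Q iff π^{-1}(V) ∈ τ.
  V = {}: π^{-1}(V) = ∅ ∈ τ ✓.
  V = {[c=d]}: π^{-1}(V) = {c, d} ∉ τ ✗.
  V = {[e]}: π^{-1}(V) = {e} ∈ τ ✓.
  V = {[c=d], [e]}: π^{-1}(V) = {c, d, e} ∈ τ ✓.
Open sets in the quotient: τ_Q = {{}, {[e]}, {[c=d], [e]}} (3 elements).


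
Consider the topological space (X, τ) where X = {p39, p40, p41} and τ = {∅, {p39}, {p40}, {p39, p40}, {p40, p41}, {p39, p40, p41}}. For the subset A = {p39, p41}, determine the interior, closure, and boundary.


int(A) = {p39}, cl(A) = {p39, p41}, ∂A = {p41}.

Closed sets in (X, τ) are complements of opens:
  closed(X, τ) = {∅, {p39}, {p41}, {p39, p41}, {p40, p41}, {p39, p40, p41}}.
int(A) = ⋃ {U ∈ τ : U ⊆ A}. Opens contained in A: ∅, {p39}.
Taking the union of these: int(A) = {p39}.
cl(A) = ⋂ {C closed : A ⊆ C}. Closed sets containing A: {p39, p41}, {p39, p40, p41}.
Intersecting these: cl(A) = {p39, p41}.
∂A = cl(A) ∖ int(A) = {p39, p41} ∖ {p39} = {p41}.


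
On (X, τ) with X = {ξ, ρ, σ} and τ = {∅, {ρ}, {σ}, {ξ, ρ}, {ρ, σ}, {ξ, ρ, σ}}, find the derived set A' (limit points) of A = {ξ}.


A' = ∅

For each x ∈ X, list the open sets U ∈ τ with x ∈ U, then check whether U ∩ (A ∖ {x}) ≠ ∅ for every such U.
  x = ξ: open {ξ, ρ} ∋ x has {ξ, ρ} ∩ (A ∖ {ξ}) = ∅, so x is NOT a limit point.
  x = ρ: open {ρ} ∋ x has {ρ} ∩ (A ∖ {ρ}) = ∅, so x is NOT a limit point.
  x = σ: open {σ} ∋ x has {σ} ∩ (A ∖ {σ}) = ∅, so x is NOT a limit point.
Collecting: A' = ∅.


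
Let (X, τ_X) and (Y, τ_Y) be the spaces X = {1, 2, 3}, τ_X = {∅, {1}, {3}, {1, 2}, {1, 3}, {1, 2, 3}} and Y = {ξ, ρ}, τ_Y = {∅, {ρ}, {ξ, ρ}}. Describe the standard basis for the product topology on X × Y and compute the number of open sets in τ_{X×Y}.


Basis B = {∅ × ∅, {1} × {ρ}, {3} × {ρ}, {1} × {ξ, ρ}, {1, 2} × {ρ}, {1, 3} × {ρ}, {3} × {ξ, ρ}, {1, 2, 3} × {ρ}, {1, 2} × {ξ, ρ}, {1, 3} × {ξ, ρ}, {1, 2, 3} × {ξ, ρ}}; |τ_{X×Y}| = 18.

Enumerate products U × V with U ∈ τ_X, V ∈ τ_Y (deduplicated):
  ∅ × ∅ = {} (∅)
  {1} × {ρ} = {(1,ρ)}
  {3} × {ρ} = {(3,ρ)}
  {1} × {ξ, ρ} = {(1,ξ), (1,ρ)}
  {1, 2} × {ρ} = {(1,ρ), (2,ρ)}
  {1, 3} × {ρ} = {(1,ρ), (3,ρ)}
  {3} × {ξ, ρ} = {(3,ξ), (3,ρ)}
  {1, 2, 3} × {ρ} = {(1,ρ), (2,ρ), (3,ρ)}
  {1, 2} × {ξ, ρ} = {(1,ξ), (1,ρ), (2,ξ), (2,ρ)}
  {1, 3} × {ξ, ρ} = {(1,ξ), (1,ρ), (3,ξ), (3,ρ)}
  {1, 2, 3} × {ξ, ρ} = {(1,ξ), (1,ρ), (2,ξ), (2,ρ), (3,ξ), (3,ρ)}
These 11 distinct sets form the basis B.
Close under arbitrary unions to get τ_{X×Y}; counting gives |τ_{X×Y}| = 18.


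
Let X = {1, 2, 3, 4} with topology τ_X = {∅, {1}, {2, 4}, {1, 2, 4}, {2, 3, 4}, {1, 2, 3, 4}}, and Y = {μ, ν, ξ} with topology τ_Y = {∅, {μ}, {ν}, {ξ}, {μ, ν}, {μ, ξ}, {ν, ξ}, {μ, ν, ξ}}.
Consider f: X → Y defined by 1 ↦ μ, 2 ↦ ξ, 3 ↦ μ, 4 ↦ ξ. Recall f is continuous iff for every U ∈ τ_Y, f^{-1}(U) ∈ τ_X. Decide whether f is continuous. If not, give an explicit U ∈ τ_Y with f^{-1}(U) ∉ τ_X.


f is NOT continuous.

Compute f^{-1}(U) for each U ∈ τ_Y:
  U = ∅: f^{-1}(U) = ∅ ∈ τ_X ✓.
  U = {μ}: f^{-1}(U) = {1, 3} ∉ τ_X ✗.
  U = {ν}: f^{-1}(U) = ∅ ∈ τ_X ✓.
  U = {ξ}: f^{-1}(U) = {2, 4} ∈ τ_X ✓.
  U = {μ, ν}: f^{-1}(U) = {1, 3} ∉ τ_X ✗.
  U = {μ, ξ}: f^{-1}(U) = {1, 2, 3, 4} ∈ τ_X ✓.
  U = {ν, ξ}: f^{-1}(U) = {2, 4} ∈ τ_X ✓.
  U = {μ, ν, ξ}: f^{-1}(U) = {1, 2, 3, 4} ∈ τ_X ✓.
Found U = {μ} with f^{-1}(U) = {1, 3} not in τ_X. Therefore f is NOT continuous.


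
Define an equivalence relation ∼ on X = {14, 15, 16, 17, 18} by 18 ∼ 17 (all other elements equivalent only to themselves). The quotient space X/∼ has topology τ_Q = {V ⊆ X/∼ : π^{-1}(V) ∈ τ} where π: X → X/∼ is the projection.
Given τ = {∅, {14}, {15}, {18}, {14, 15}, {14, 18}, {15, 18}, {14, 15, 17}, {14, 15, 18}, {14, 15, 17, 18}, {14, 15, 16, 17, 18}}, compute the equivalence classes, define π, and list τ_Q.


X/∼ = {[14], [15], [16], [17=18]}; |τ_Q| = 6.

Equivalence classes: [14], [15], [16], [17=18].
Quotient map π: X → X/∼ sends 14 ↦ [14], 15 ↦ [15], 16 ↦ [16], 17 ↦ [17=18], 18 ↦ [17=18].
For each subset V ⊆ X/∼, compute π^{-1}(V) ⊆ X and check whether π^{-1}(V) ∈ τ. V is open in τ_Q iff π^{-1}(V) ∈ τ.
  V = {}: π^{-1}(V) = ∅ ∈ τ ✓.
  V = {[14]}: π^{-1}(V) = {14} ∈ τ ✓.
  V = {[15]}: π^{-1}(V) = {15} ∈ τ ✓.
  V = {[14], [15]}: π^{-1}(V) = {14, 15} ∈ τ ✓.
  V = {[16]}: π^{-1}(V) = {16} ∉ τ ✗.
  V = {[14], [16]}: π^{-1}(V) = {14, 16} ∉ τ ✗.
  V = {[15], [16]}: π^{-1}(V) = {15, 16} ∉ τ ✗.
  V = {[14], [15], [16]}: π^{-1}(V) = {14, 15, 16} ∉ τ ✗.
  V = {[17=18]}: π^{-1}(V) = {17, 18} ∉ τ ✗.
  V = {[14], [17=18]}: π^{-1}(V) = {14, 17, 18} ∉ τ ✗.
  V = {[15], [17=18]}: π^{-1}(V) = {15, 17, 18} ∉ τ ✗.
  V = {[14], [15], [17=18]}: π^{-1}(V) = {14, 15, 17, 18} ∈ τ ✓.
  V = {[16], [17=18]}: π^{-1}(V) = {16, 17, 18} ∉ τ ✗.
  V = {[14], [16], [17=18]}: π^{-1}(V) = {14, 16, 17, 18} ∉ τ ✗.
  V = {[15], [16], [17=18]}: π^{-1}(V) = {15, 16, 17, 18} ∉ τ ✗.
  V = {[14], [15], [16], [17=18]}: π^{-1}(V) = {14, 15, 16, 17, 18} ∈ τ ✓.
Open sets in the quotient: τ_Q = {{}, {[14]}, {[15]}, {[14], [15]}, {[14], [15], [17=18]}, {[14], [15], [16], [17=18]}} (6 elements).


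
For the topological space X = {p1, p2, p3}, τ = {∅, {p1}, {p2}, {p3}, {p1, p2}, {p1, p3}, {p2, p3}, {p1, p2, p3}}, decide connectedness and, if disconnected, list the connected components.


(X, τ) is disconnected; components = [{p1}, {p2}, {p3}].

Find clopen sets (U ∈ τ with X ∖ U ∈ τ):
  U = ∅, X ∖ U = {p1, p2, p3} — both open, so U is clopen.
  U = {p1}, X ∖ U = {p2, p3} — both open, so U is clopen.
  U = {p2}, X ∖ U = {p1, p3} — both open, so U is clopen.
  U = {p3}, X ∖ U = {p1, p2} — both open, so U is clopen.
  U = {p1, p2}, X ∖ U = {p3} — both open, so U is clopen.
  U = {p1, p3}, X ∖ U = {p2} — both open, so U is clopen.
  U = {p2, p3}, X ∖ U = {p1} — both open, so U is clopen.
  U = {p1, p2, p3}, X ∖ U = ∅ — both open, so U is clopen.
Nontrivial clopen(s) exist: e.g. {p2}. So (X, τ) is disconnected.
Compute connected components by grouping points that agree on all clopens:
  component: {p1}
  component: {p2}
  component: {p3}


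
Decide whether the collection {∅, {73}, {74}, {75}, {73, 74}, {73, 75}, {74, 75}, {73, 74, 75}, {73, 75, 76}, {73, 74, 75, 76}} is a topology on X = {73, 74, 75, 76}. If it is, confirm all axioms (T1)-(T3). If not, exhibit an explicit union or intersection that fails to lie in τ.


τ IS a topology on X.

Axiom (T1): ∅ ∈ τ? Yes; X ∈ τ? Yes.
Axiom (T2/T3): check pairwise unions and intersections of members of τ.
All pairwise intersections and unions checked — each lies in τ. Therefore τ satisfies (T1), (T2), (T3): it IS a topology on X.


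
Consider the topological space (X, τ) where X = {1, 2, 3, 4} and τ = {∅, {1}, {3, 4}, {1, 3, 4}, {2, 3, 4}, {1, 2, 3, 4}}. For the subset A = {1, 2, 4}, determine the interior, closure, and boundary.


int(A) = {1}, cl(A) = {1, 2, 3, 4}, ∂A = {2, 3, 4}.

Closed sets in (X, τ) are complements of opens:
  closed(X, τ) = {∅, {1}, {2}, {1, 2}, {2, 3, 4}, {1, 2, 3, 4}}.
int(A) = ⋃ {U ∈ τ : U ⊆ A}. Opens contained in A: ∅, {1}.
Taking the union of these: int(A) = {1}.
cl(A) = ⋂ {C closed : A ⊆ C}. Closed sets containing A: {1, 2, 3, 4}.
Intersecting these: cl(A) = {1, 2, 3, 4}.
∂A = cl(A) ∖ int(A) = {1, 2, 3, 4} ∖ {1} = {2, 3, 4}.


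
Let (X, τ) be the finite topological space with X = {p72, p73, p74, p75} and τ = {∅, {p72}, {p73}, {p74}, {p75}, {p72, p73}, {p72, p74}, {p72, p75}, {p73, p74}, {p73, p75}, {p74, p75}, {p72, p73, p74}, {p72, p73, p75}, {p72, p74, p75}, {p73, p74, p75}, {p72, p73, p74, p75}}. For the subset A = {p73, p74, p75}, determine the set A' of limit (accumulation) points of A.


A' = ∅

For each x ∈ X, list the open sets U ∈ τ with x ∈ U, then check whether U ∩ (A ∖ {x}) ≠ ∅ for every such U.
  x = p72: open {p72} ∋ x has {p72} ∩ (A ∖ {p72}) = ∅, so x is NOT a limit point.
  x = p73: open {p73} ∋ x has {p73} ∩ (A ∖ {p73}) = ∅, so x is NOT a limit point.
  x = p74: open {p74} ∋ x has {p74} ∩ (A ∖ {p74}) = ∅, so x is NOT a limit point.
  x = p75: open {p75} ∋ x has {p75} ∩ (A ∖ {p75}) = ∅, so x is NOT a limit point.
Collecting: A' = ∅.


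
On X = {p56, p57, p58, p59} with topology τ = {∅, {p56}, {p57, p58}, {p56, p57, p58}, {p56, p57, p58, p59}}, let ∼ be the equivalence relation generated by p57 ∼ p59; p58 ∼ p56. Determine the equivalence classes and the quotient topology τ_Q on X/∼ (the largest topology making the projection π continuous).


X/∼ = {[p56=p58], [p57=p59]}; |τ_Q| = 2.

Equivalence classes: [p56=p58], [p57=p59].
Quotient map π: X → X/∼ sends p56 ↦ [p56=p58], p57 ↦ [p57=p59], p58 ↦ [p56=p58], p59 ↦ [p57=p59].
For each subset V ⊆ X/∼, compute π^{-1}(V) ⊆ X and check whether π^{-1}(V) ∈ τ. V is open in τ_Q iff π^{-1}(V) ∈ τ.
  V = {}: π^{-1}(V) = ∅ ∈ τ ✓.
  V = {[p56=p58]}: π^{-1}(V) = {p56, p58} ∉ τ ✗.
  V = {[p57=p59]}: π^{-1}(V) = {p57, p59} ∉ τ ✗.
  V = {[p56=p58], [p57=p59]}: π^{-1}(V) = {p56, p57, p58, p59} ∈ τ ✓.
Open sets in the quotient: τ_Q = {{}, {[p56=p58], [p57=p59]}} (2 elements).


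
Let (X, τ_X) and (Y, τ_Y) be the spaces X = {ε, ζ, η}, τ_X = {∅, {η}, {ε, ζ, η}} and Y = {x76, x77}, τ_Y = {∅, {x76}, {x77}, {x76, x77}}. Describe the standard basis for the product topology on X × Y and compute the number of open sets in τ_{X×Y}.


Basis B = {∅ × ∅, {η} × {x76}, {η} × {x77}, {η} × {x76, x77}, {ε, ζ, η} × {x76}, {ε, ζ, η} × {x77}, {ε, ζ, η} × {x76, x77}}; |τ_{X×Y}| = 9.

Enumerate products U × V with U ∈ τ_X, V ∈ τ_Y (deduplicated):
  ∅ × ∅ = {} (∅)
  {η} × {x76} = {(η,x76)}
  {η} × {x77} = {(η,x77)}
  {η} × {x76, x77} = {(η,x76), (η,x77)}
  {ε, ζ, η} × {x76} = {(ε,x76), (ζ,x76), (η,x76)}
  {ε, ζ, η} × {x77} = {(ε,x77), (ζ,x77), (η,x77)}
  {ε, ζ, η} × {x76, x77} = {(ε,x76), (ε,x77), (ζ,x76), (ζ,x77), (η,x76), (η,x77)}
These 7 distinct sets form the basis B.
Close under arbitrary unions to get τ_{X×Y}; counting gives |τ_{X×Y}| = 9.


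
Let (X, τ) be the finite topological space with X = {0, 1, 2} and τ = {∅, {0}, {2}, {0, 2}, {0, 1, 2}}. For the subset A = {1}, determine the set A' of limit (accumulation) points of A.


A' = ∅

For each x ∈ X, list the open sets U ∈ τ with x ∈ U, then check whether U ∩ (A ∖ {x}) ≠ ∅ for every such U.
  x = 0: open {0} ∋ x has {0} ∩ (A ∖ {0}) = ∅, so x is NOT a limit point.
  x = 1: open {0, 1, 2} ∋ x has {0, 1, 2} ∩ (A ∖ {1}) = ∅, so x is NOT a limit point.
  x = 2: open {2} ∋ x has {2} ∩ (A ∖ {2}) = ∅, so x is NOT a limit point.
Collecting: A' = ∅.


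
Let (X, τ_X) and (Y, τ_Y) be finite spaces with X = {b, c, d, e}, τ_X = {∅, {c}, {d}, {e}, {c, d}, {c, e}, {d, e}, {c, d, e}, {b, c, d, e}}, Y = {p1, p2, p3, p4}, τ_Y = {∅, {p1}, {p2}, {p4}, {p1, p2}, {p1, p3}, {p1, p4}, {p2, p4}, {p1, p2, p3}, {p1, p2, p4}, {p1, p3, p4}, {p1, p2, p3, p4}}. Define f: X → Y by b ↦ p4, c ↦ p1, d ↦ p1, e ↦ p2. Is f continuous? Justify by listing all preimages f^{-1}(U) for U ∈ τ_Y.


f is NOT continuous.

Compute f^{-1}(U) for each U ∈ τ_Y:
  U = ∅: f^{-1}(U) = ∅ ∈ τ_X ✓.
  U = {p1}: f^{-1}(U) = {c, d} ∈ τ_X ✓.
  U = {p2}: f^{-1}(U) = {e} ∈ τ_X ✓.
  U = {p4}: f^{-1}(U) = {b} ∉ τ_X ✗.
  U = {p1, p2}: f^{-1}(U) = {c, d, e} ∈ τ_X ✓.
  U = {p1, p3}: f^{-1}(U) = {c, d} ∈ τ_X ✓.
  U = {p1, p4}: f^{-1}(U) = {b, c, d} ∉ τ_X ✗.
  U = {p2, p4}: f^{-1}(U) = {b, e} ∉ τ_X ✗.
  U = {p1, p2, p3}: f^{-1}(U) = {c, d, e} ∈ τ_X ✓.
  U = {p1, p2, p4}: f^{-1}(U) = {b, c, d, e} ∈ τ_X ✓.
  U = {p1, p3, p4}: f^{-1}(U) = {b, c, d} ∉ τ_X ✗.
  U = {p1, p2, p3, p4}: f^{-1}(U) = {b, c, d, e} ∈ τ_X ✓.
Found U = {p4} with f^{-1}(U) = {b} not in τ_X. Therefore f is NOT continuous.


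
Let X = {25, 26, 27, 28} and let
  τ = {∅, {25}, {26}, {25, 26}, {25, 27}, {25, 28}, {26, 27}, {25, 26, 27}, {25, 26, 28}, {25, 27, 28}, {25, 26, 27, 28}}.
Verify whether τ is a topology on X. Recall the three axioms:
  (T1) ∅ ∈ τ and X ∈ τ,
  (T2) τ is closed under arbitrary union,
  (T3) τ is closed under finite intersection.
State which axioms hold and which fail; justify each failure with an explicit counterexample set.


τ is NOT a topology on X.

Axiom (T1): ∅ ∈ τ? Yes; X ∈ τ? Yes.
Axiom (T2/T3): check pairwise unions and intersections of members of τ.
Counterexample for (T3): {25, 27} ∩ {26, 27} = {27} ∉ τ. Therefore τ is NOT a topology.


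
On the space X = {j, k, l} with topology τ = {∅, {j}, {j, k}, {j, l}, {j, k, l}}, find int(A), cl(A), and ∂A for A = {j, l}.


int(A) = {j, l}, cl(A) = {j, k, l}, ∂A = {k}.

Closed sets in (X, τ) are complements of opens:
  closed(X, τ) = {∅, {k}, {l}, {k, l}, {j, k, l}}.
int(A) = ⋃ {U ∈ τ : U ⊆ A}. Opens contained in A: ∅, {j}, {j, l}.
Taking the union of these: int(A) = {j, l}.
cl(A) = ⋂ {C closed : A ⊆ C}. Closed sets containing A: {j, k, l}.
Intersecting these: cl(A) = {j, k, l}.
∂A = cl(A) ∖ int(A) = {j, k, l} ∖ {j, l} = {k}.


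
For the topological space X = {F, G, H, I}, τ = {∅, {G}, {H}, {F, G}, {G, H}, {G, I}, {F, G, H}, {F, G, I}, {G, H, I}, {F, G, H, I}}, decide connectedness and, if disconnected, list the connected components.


(X, τ) is disconnected; components = [{H}, {F, G, I}].

Find clopen sets (U ∈ τ with X ∖ U ∈ τ):
  U = ∅, X ∖ U = {F, G, H, I} — both open, so U is clopen.
  U = {H}, X ∖ U = {F, G, I} — both open, so U is clopen.
  U = {F, G, I}, X ∖ U = {H} — both open, so U is clopen.
  U = {F, G, H, I}, X ∖ U = ∅ — both open, so U is clopen.
Nontrivial clopen(s) exist: e.g. {F, G, I}. So (X, τ) is disconnected.
Compute connected components by grouping points that agree on all clopens:
  component: {H}
  component: {F, G, I}


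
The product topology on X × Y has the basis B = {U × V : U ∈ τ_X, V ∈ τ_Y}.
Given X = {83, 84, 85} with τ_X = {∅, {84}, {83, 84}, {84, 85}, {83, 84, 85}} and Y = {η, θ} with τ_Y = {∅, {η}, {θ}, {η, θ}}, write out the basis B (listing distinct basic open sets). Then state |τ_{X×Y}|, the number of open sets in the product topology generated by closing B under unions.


Basis B = {∅ × ∅, {84} × {η}, {84} × {θ}, {83, 84} × {η}, {83, 84} × {θ}, {84} × {η, θ}, {84, 85} × {η}, {84, 85} × {θ}, {83, 84, 85} × {η}, {83, 84, 85} × {θ}, {83, 84} × {η, θ}, {84, 85} × {η, θ}, {83, 84, 85} × {η, θ}}; |τ_{X×Y}| = 25.

Enumerate products U × V with U ∈ τ_X, V ∈ τ_Y (deduplicated):
  ∅ × ∅ = {} (∅)
  {84} × {η} = {(84,η)}
  {84} × {θ} = {(84,θ)}
  {83, 84} × {η} = {(83,η), (84,η)}
  {83, 84} × {θ} = {(83,θ), (84,θ)}
  {84} × {η, θ} = {(84,η), (84,θ)}
  {84, 85} × {η} = {(84,η), (85,η)}
  {84, 85} × {θ} = {(84,θ), (85,θ)}
  {83, 84, 85} × {η} = {(83,η), (84,η), (85,η)}
  {83, 84, 85} × {θ} = {(83,θ), (84,θ), (85,θ)}
  {83, 84} × {η, θ} = {(83,η), (83,θ), (84,η), (84,θ)}
  {84, 85} × {η, θ} = {(84,η), (84,θ), (85,η), (85,θ)}
  {83, 84, 85} × {η, θ} = {(83,η), (83,θ), (84,η), (84,θ), (85,η), (85,θ)}
These 13 distinct sets form the basis B.
Close under arbitrary unions to get τ_{X×Y}; counting gives |τ_{X×Y}| = 25.


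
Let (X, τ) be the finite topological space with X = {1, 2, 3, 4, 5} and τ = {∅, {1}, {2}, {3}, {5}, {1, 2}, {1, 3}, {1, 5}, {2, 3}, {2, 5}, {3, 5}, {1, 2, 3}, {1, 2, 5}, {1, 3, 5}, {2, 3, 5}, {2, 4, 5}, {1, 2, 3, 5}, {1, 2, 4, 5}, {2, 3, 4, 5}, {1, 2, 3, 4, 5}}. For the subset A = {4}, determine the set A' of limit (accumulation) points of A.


A' = ∅

For each x ∈ X, list the open sets U ∈ τ with x ∈ U, then check whether U ∩ (A ∖ {x}) ≠ ∅ for every such U.
  x = 1: open {1} ∋ x has {1} ∩ (A ∖ {1}) = ∅, so x is NOT a limit point.
  x = 2: open {2} ∋ x has {2} ∩ (A ∖ {2}) = ∅, so x is NOT a limit point.
  x = 3: open {3} ∋ x has {3} ∩ (A ∖ {3}) = ∅, so x is NOT a limit point.
  x = 4: open {2, 4, 5} ∋ x has {2, 4, 5} ∩ (A ∖ {4}) = ∅, so x is NOT a limit point.
  x = 5: open {5} ∋ x has {5} ∩ (A ∖ {5}) = ∅, so x is NOT a limit point.
Collecting: A' = ∅.


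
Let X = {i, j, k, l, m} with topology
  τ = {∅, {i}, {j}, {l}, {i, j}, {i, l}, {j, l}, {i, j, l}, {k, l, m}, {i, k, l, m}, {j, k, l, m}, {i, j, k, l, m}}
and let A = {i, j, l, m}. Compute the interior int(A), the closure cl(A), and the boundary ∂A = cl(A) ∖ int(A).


int(A) = {i, j, l}, cl(A) = {i, j, k, l, m}, ∂A = {k, m}.

Closed sets in (X, τ) are complements of opens:
  closed(X, τ) = {∅, {i}, {j}, {i, j}, {k, m}, {i, k, m}, {j, k, m}, {k, l, m}, {i, j, k, m}, {i, k, l, m}, {j, k, l, m}, {i, j, k, l, m}}.
int(A) = ⋃ {U ∈ τ : U ⊆ A}. Opens contained in A: ∅, {i}, {j}, {l}, {i, j}, {i, l}, {j, l}, {i, j, l}.
Taking the union of these: int(A) = {i, j, l}.
cl(A) = ⋂ {C closed : A ⊆ C}. Closed sets containing A: {i, j, k, l, m}.
Intersecting these: cl(A) = {i, j, k, l, m}.
∂A = cl(A) ∖ int(A) = {i, j, k, l, m} ∖ {i, j, l} = {k, m}.


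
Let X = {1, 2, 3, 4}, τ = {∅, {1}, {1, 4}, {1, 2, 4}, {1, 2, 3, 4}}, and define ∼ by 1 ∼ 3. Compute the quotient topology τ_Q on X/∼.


X/∼ = {[1=3], [2], [4]}; |τ_Q| = 2.

Equivalence classes: [1=3], [2], [4].
Quotient map π: X → X/∼ sends 1 ↦ [1=3], 2 ↦ [2], 3 ↦ [1=3], 4 ↦ [4].
For each subset V ⊆ X/∼, compute π^{-1}(V) ⊆ X and check whether π^{-1}(V) ∈ τ. V is open in τ_Q iff π^{-1}(V) ∈ τ.
  V = {}: π^{-1}(V) = ∅ ∈ τ ✓.
  V = {[1=3]}: π^{-1}(V) = {1, 3} ∉ τ ✗.
  V = {[2]}: π^{-1}(V) = {2} ∉ τ ✗.
  V = {[1=3], [2]}: π^{-1}(V) = {1, 2, 3} ∉ τ ✗.
  V = {[4]}: π^{-1}(V) = {4} ∉ τ ✗.
  V = {[1=3], [4]}: π^{-1}(V) = {1, 3, 4} ∉ τ ✗.
  V = {[2], [4]}: π^{-1}(V) = {2, 4} ∉ τ ✗.
  V = {[1=3], [2], [4]}: π^{-1}(V) = {1, 2, 3, 4} ∈ τ ✓.
Open sets in the quotient: τ_Q = {{}, {[1=3], [2], [4]}} (2 elements).


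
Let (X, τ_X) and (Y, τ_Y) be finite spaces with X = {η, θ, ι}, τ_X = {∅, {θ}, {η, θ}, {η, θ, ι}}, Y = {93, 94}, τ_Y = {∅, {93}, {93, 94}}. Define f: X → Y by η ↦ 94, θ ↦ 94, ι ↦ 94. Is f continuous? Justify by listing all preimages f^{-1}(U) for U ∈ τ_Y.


f IS continuous.

Compute f^{-1}(U) for each U ∈ τ_Y:
  U = ∅: f^{-1}(U) = ∅ ∈ τ_X ✓.
  U = {93}: f^{-1}(U) = ∅ ∈ τ_X ✓.
  U = {93, 94}: f^{-1}(U) = {η, θ, ι} ∈ τ_X ✓.
Every preimage lies in τ_X, so f IS continuous.


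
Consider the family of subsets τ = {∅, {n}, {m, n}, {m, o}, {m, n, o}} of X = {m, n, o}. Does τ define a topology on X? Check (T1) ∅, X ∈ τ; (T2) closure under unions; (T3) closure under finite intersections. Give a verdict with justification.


τ is NOT a topology on X.

Axiom (T1): ∅ ∈ τ? Yes; X ∈ τ? Yes.
Axiom (T2/T3): check pairwise unions and intersections of members of τ.
Counterexample for (T3): {m, n} ∩ {m, o} = {m} ∉ τ. Therefore τ is NOT a topology.


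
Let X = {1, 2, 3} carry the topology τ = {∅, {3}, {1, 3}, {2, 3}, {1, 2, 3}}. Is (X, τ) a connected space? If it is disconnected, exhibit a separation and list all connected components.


(X, τ) is connected.

Find clopen sets (U ∈ τ with X ∖ U ∈ τ):
  U = ∅, X ∖ U = {1, 2, 3} — both open, so U is clopen.
  U = {1, 2, 3}, X ∖ U = ∅ — both open, so U is clopen.
Only trivial clopens (∅ and X) exist, so (X, τ) is connected.
Compute connected components by grouping points that agree on all clopens:
  component: {1, 2, 3}


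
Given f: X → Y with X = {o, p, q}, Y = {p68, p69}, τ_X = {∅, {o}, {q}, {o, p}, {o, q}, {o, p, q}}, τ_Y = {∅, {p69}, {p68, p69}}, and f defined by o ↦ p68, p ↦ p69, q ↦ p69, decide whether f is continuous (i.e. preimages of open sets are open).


f is NOT continuous.

Compute f^{-1}(U) for each U ∈ τ_Y:
  U = ∅: f^{-1}(U) = ∅ ∈ τ_X ✓.
  U = {p69}: f^{-1}(U) = {p, q} ∉ τ_X ✗.
  U = {p68, p69}: f^{-1}(U) = {o, p, q} ∈ τ_X ✓.
Found U = {p69} with f^{-1}(U) = {p, q} not in τ_X. Therefore f is NOT continuous.


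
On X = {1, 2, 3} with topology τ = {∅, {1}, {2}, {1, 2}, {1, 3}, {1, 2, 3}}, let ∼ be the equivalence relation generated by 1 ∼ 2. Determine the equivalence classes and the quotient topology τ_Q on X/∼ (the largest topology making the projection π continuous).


X/∼ = {[1=2], [3]}; |τ_Q| = 3.

Equivalence classes: [1=2], [3].
Quotient map π: X → X/∼ sends 1 ↦ [1=2], 2 ↦ [1=2], 3 ↦ [3].
For each subset V ⊆ X/∼, compute π^{-1}(V) ⊆ X and check whether π^{-1}(V) ∈ τ. V is open in τ_Q iff π^{-1}(V) ∈ τ.
  V = {}: π^{-1}(V) = ∅ ∈ τ ✓.
  V = {[1=2]}: π^{-1}(V) = {1, 2} ∈ τ ✓.
  V = {[3]}: π^{-1}(V) = {3} ∉ τ ✗.
  V = {[1=2], [3]}: π^{-1}(V) = {1, 2, 3} ∈ τ ✓.
Open sets in the quotient: τ_Q = {{}, {[1=2]}, {[1=2], [3]}} (3 elements).


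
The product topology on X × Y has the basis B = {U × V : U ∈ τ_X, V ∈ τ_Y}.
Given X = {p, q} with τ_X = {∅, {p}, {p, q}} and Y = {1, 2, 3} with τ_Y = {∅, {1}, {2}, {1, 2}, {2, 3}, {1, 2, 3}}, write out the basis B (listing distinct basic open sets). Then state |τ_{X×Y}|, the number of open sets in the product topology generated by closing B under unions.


Basis B = {∅ × ∅, {p} × {1}, {p} × {2}, {p} × {1, 2}, {p, q} × {1}, {p} × {2, 3}, {p, q} × {2}, {p} × {1, 2, 3}, {p, q} × {1, 2}, {p, q} × {2, 3}, {p, q} × {1, 2, 3}}; |τ_{X×Y}| = 18.

Enumerate products U × V with U ∈ τ_X, V ∈ τ_Y (deduplicated):
  ∅ × ∅ = {} (∅)
  {p} × {1} = {(p,1)}
  {p} × {2} = {(p,2)}
  {p} × {1, 2} = {(p,1), (p,2)}
  {p, q} × {1} = {(p,1), (q,1)}
  {p} × {2, 3} = {(p,2), (p,3)}
  {p, q} × {2} = {(p,2), (q,2)}
  {p} × {1, 2, 3} = {(p,1), (p,2), (p,3)}
  {p, q} × {1, 2} = {(p,1), (p,2), (q,1), (q,2)}
  {p, q} × {2, 3} = {(p,2), (p,3), (q,2), (q,3)}
  {p, q} × {1, 2, 3} = {(p,1), (p,2), (p,3), (q,1), (q,2), (q,3)}
These 11 distinct sets form the basis B.
Close under arbitrary unions to get τ_{X×Y}; counting gives |τ_{X×Y}| = 18.


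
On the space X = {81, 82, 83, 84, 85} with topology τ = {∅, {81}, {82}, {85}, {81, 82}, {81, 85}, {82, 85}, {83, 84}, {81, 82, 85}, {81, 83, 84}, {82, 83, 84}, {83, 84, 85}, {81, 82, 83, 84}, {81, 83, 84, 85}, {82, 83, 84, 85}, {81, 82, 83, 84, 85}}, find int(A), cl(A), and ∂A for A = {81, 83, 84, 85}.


int(A) = {81, 83, 84, 85}, cl(A) = {81, 83, 84, 85}, ∂A = ∅.

Closed sets in (X, τ) are complements of opens:
  closed(X, τ) = {∅, {81}, {82}, {85}, {81, 82}, {81, 85}, {82, 85}, {83, 84}, {81, 82, 85}, {81, 83, 84}, {82, 83, 84}, {83, 84, 85}, {81, 82, 83, 84}, {81, 83, 84, 85}, {82, 83, 84, 85}, {81, 82, 83, 84, 85}}.
int(A) = ⋃ {U ∈ τ : U ⊆ A}. Opens contained in A: ∅, {81}, {85}, {81, 85}, {83, 84}, {81, 83, 84}, {83, 84, 85}, {81, 83, 84, 85}.
Taking the union of these: int(A) = {81, 83, 84, 85}.
cl(A) = ⋂ {C closed : A ⊆ C}. Closed sets containing A: {81, 83, 84, 85}, {81, 82, 83, 84, 85}.
Intersecting these: cl(A) = {81, 83, 84, 85}.
∂A = cl(A) ∖ int(A) = {81, 83, 84, 85} ∖ {81, 83, 84, 85} = ∅.


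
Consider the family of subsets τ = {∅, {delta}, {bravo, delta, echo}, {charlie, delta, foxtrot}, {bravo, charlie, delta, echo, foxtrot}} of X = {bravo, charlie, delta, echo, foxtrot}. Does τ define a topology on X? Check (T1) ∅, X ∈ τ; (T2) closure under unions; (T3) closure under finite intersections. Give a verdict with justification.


τ IS a topology on X.

Axiom (T1): ∅ ∈ τ? Yes; X ∈ τ? Yes.
Axiom (T2/T3): check pairwise unions and intersections of members of τ.
All pairwise intersections and unions checked — each lies in τ. Therefore τ satisfies (T1), (T2), (T3): it IS a topology on X.


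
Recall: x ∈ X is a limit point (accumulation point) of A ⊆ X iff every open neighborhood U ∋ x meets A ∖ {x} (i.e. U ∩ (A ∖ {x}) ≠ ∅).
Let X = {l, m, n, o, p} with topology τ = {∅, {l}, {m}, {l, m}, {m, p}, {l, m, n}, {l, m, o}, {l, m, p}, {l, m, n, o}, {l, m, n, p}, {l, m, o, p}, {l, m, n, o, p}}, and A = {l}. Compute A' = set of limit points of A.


A' = {n, o}

For each x ∈ X, list the open sets U ∈ τ with x ∈ U, then check whether U ∩ (A ∖ {x}) ≠ ∅ for every such U.
  x = l: open {l} ∋ x has {l} ∩ (A ∖ {l}) = ∅, so x is NOT a limit point.
  x = m: open {m} ∋ x has {m} ∩ (A ∖ {m}) = ∅, so x is NOT a limit point.
  x = n: opens ∋ x are {l, m, n}, {l, m, n, o}, {l, m, n, p}, {l, m, n, o, p}; each meets A ∖ {n}, so x IS a limit point.
  x = o: opens ∋ x are {l, m, o}, {l, m, n, o}, {l, m, o, p}, {l, m, n, o, p}; each meets A ∖ {o}, so x IS a limit point.
  x = p: open {m, p} ∋ x has {m, p} ∩ (A ∖ {p}) = ∅, so x is NOT a limit point.
Collecting: A' = {n, o}.


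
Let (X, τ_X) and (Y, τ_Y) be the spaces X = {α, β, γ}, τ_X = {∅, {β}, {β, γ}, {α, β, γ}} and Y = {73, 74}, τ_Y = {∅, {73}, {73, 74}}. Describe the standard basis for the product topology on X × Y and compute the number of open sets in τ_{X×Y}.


Basis B = {∅ × ∅, {β} × {73}, {β} × {73, 74}, {β, γ} × {73}, {α, β, γ} × {73}, {β, γ} × {73, 74}, {α, β, γ} × {73, 74}}; |τ_{X×Y}| = 10.

Enumerate products U × V with U ∈ τ_X, V ∈ τ_Y (deduplicated):
  ∅ × ∅ = {} (∅)
  {β} × {73} = {(β,73)}
  {β} × {73, 74} = {(β,73), (β,74)}
  {β, γ} × {73} = {(β,73), (γ,73)}
  {α, β, γ} × {73} = {(α,73), (β,73), (γ,73)}
  {β, γ} × {73, 74} = {(β,73), (β,74), (γ,73), (γ,74)}
  {α, β, γ} × {73, 74} = {(α,73), (α,74), (β,73), (β,74), (γ,73), (γ,74)}
These 7 distinct sets form the basis B.
Close under arbitrary unions to get τ_{X×Y}; counting gives |τ_{X×Y}| = 10.


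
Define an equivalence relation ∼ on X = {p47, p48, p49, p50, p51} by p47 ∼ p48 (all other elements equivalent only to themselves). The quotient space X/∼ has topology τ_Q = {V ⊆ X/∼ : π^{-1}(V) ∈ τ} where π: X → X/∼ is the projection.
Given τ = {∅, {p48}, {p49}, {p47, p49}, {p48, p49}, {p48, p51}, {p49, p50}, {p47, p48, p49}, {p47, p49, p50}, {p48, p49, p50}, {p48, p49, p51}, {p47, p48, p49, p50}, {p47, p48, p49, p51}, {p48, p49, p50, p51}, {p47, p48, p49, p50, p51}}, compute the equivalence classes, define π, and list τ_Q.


X/∼ = {[p47=p48], [p49], [p50], [p51]}; |τ_Q| = 7.

Equivalence classes: [p47=p48], [p49], [p50], [p51].
Quotient map π: X → X/∼ sends p47 ↦ [p47=p48], p48 ↦ [p47=p48], p49 ↦ [p49], p50 ↦ [p50], p51 ↦ [p51].
For each subset V ⊆ X/∼, compute π^{-1}(V) ⊆ X and check whether π^{-1}(V) ∈ τ. V is open in τ_Q iff π^{-1}(V) ∈ τ.
  V = {}: π^{-1}(V) = ∅ ∈ τ ✓.
  V = {[p47=p48]}: π^{-1}(V) = {p47, p48} ∉ τ ✗.
  V = {[p49]}: π^{-1}(V) = {p49} ∈ τ ✓.
  V = {[p47=p48], [p49]}: π^{-1}(V) = {p47, p48, p49} ∈ τ ✓.
  V = {[p50]}: π^{-1}(V) = {p50} ∉ τ ✗.
  V = {[p47=p48], [p50]}: π^{-1}(V) = {p47, p48, p50} ∉ τ ✗.
  V = {[p49], [p50]}: π^{-1}(V) = {p49, p50} ∈ τ ✓.
  V = {[p47=p48], [p49], [p50]}: π^{-1}(V) = {p47, p48, p49, p50} ∈ τ ✓.
  V = {[p51]}: π^{-1}(V) = {p51} ∉ τ ✗.
  V = {[p47=p48], [p51]}: π^{-1}(V) = {p47, p48, p51} ∉ τ ✗.
  V = {[p49], [p51]}: π^{-1}(V) = {p49, p51} ∉ τ ✗.
  V = {[p47=p48], [p49], [p51]}: π^{-1}(V) = {p47, p48, p49, p51} ∈ τ ✓.
  V = {[p50], [p51]}: π^{-1}(V) = {p50, p51} ∉ τ ✗.
  V = {[p47=p48], [p50], [p51]}: π^{-1}(V) = {p47, p48, p50, p51} ∉ τ ✗.
  V = {[p49], [p50], [p51]}: π^{-1}(V) = {p49, p50, p51} ∉ τ ✗.
  V = {[p47=p48], [p49], [p50], [p51]}: π^{-1}(V) = {p47, p48, p49, p50, p51} ∈ τ ✓.
Open sets in the quotient: τ_Q = {{}, {[p49]}, {[p47=p48], [p49]}, {[p49], [p50]}, {[p47=p48], [p49], [p50]}, {[p47=p48], [p49], [p51]}, {[p47=p48], [p49], [p50], [p51]}} (7 elements).


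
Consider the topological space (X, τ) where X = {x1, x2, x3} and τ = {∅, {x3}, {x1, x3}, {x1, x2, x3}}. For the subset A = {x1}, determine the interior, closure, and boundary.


int(A) = ∅, cl(A) = {x1, x2}, ∂A = {x1, x2}.

Closed sets in (X, τ) are complements of opens:
  closed(X, τ) = {∅, {x2}, {x1, x2}, {x1, x2, x3}}.
int(A) = ⋃ {U ∈ τ : U ⊆ A}. Opens contained in A: ∅.
Taking the union of these: int(A) = ∅.
cl(A) = ⋂ {C closed : A ⊆ C}. Closed sets containing A: {x1, x2}, {x1, x2, x3}.
Intersecting these: cl(A) = {x1, x2}.
∂A = cl(A) ∖ int(A) = {x1, x2} ∖ ∅ = {x1, x2}.


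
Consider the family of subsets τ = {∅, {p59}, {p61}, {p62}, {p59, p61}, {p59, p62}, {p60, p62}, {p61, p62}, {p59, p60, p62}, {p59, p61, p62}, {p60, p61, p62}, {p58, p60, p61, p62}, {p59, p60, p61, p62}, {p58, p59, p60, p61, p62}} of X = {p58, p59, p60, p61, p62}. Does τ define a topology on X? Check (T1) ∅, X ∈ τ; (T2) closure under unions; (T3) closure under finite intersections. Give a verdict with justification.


τ IS a topology on X.

Axiom (T1): ∅ ∈ τ? Yes; X ∈ τ? Yes.
Axiom (T2/T3): check pairwise unions and intersections of members of τ.
All pairwise intersections and unions checked — each lies in τ. Therefore τ satisfies (T1), (T2), (T3): it IS a topology on X.


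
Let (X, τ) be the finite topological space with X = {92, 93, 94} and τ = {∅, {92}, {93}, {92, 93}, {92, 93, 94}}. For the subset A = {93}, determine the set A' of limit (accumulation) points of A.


A' = {94}

For each x ∈ X, list the open sets U ∈ τ with x ∈ U, then check whether U ∩ (A ∖ {x}) ≠ ∅ for every such U.
  x = 92: open {92} ∋ x has {92} ∩ (A ∖ {92}) = ∅, so x is NOT a limit point.
  x = 93: open {93} ∋ x has {93} ∩ (A ∖ {93}) = ∅, so x is NOT a limit point.
  x = 94: opens ∋ x are {92, 93, 94}; each meets A ∖ {94}, so x IS a limit point.
Collecting: A' = {94}.


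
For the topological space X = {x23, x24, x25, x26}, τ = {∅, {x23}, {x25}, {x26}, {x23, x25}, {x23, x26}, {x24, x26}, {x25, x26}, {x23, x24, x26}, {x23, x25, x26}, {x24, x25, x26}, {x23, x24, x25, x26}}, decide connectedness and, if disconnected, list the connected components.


(X, τ) is disconnected; components = [{x23}, {x25}, {x24, x26}].

Find clopen sets (U ∈ τ with X ∖ U ∈ τ):
  U = ∅, X ∖ U = {x23, x24, x25, x26} — both open, so U is clopen.
  U = {x23}, X ∖ U = {x24, x25, x26} — both open, so U is clopen.
  U = {x25}, X ∖ U = {x23, x24, x26} — both open, so U is clopen.
  U = {x23, x25}, X ∖ U = {x24, x26} — both open, so U is clopen.
  U = {x24, x26}, X ∖ U = {x23, x25} — both open, so U is clopen.
  U = {x23, x24, x26}, X ∖ U = {x25} — both open, so U is clopen.
  U = {x24, x25, x26}, X ∖ U = {x23} — both open, so U is clopen.
  U = {x23, x24, x25, x26}, X ∖ U = ∅ — both open, so U is clopen.
Nontrivial clopen(s) exist: e.g. {x23, x25}. So (X, τ) is disconnected.
Compute connected components by grouping points that agree on all clopens:
  component: {x23}
  component: {x25}
  component: {x24, x26}


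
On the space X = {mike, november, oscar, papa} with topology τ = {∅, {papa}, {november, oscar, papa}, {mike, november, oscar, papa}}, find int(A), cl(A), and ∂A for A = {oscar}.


int(A) = ∅, cl(A) = {mike, november, oscar}, ∂A = {mike, november, oscar}.

Closed sets in (X, τ) are complements of opens:
  closed(X, τ) = {∅, {mike}, {mike, november, oscar}, {mike, november, oscar, papa}}.
int(A) = ⋃ {U ∈ τ : U ⊆ A}. Opens contained in A: ∅.
Taking the union of these: int(A) = ∅.
cl(A) = ⋂ {C closed : A ⊆ C}. Closed sets containing A: {mike, november, oscar}, {mike, november, oscar, papa}.
Intersecting these: cl(A) = {mike, november, oscar}.
∂A = cl(A) ∖ int(A) = {mike, november, oscar} ∖ ∅ = {mike, november, oscar}.


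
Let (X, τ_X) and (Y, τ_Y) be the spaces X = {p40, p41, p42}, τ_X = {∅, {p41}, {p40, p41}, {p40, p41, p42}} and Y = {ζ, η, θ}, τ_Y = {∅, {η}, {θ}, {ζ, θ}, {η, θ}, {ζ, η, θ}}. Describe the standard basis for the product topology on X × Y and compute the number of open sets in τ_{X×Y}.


Basis B = {∅ × ∅, {p41} × {η}, {p41} × {θ}, {p40, p41} × {η}, {p40, p41} × {θ}, {p41} × {ζ, θ}, {p41} × {η, θ}, {p40, p41, p42} × {η}, {p40, p41, p42} × {θ}, {p41} × {ζ, η, θ}, {p40, p41} × {ζ, θ}, {p40, p41} × {η, θ}, {p40, p41} × {ζ, η, θ}, {p40, p41, p42} × {ζ, θ}, {p40, p41, p42} × {η, θ}, {p40, p41, p42} × {ζ, η, θ}}; |τ_{X×Y}| = 40.

Enumerate products U × V with U ∈ τ_X, V ∈ τ_Y (deduplicated):
  ∅ × ∅ = {} (∅)
  {p41} × {η} = {(p41,η)}
  {p41} × {θ} = {(p41,θ)}
  {p40, p41} × {η} = {(p40,η), (p41,η)}
  {p40, p41} × {θ} = {(p40,θ), (p41,θ)}
  {p41} × {ζ, θ} = {(p41,ζ), (p41,θ)}
  {p41} × {η, θ} = {(p41,η), (p41,θ)}
  {p40, p41, p42} × {η} = {(p40,η), (p41,η), (p42,η)}
  {p40, p41, p42} × {θ} = {(p40,θ), (p41,θ), (p42,θ)}
  {p41} × {ζ, η, θ} = {(p41,ζ), (p41,η), (p41,θ)}
  {p40, p41} × {ζ, θ} = {(p40,ζ), (p40,θ), (p41,ζ), (p41,θ)}
  {p40, p41} × {η, θ} = {(p40,η), (p40,θ), (p41,η), (p41,θ)}
  {p40, p41} × {ζ, η, θ} = {(p40,ζ), (p40,η), (p40,θ), (p41,ζ), (p41,η), (p41,θ)}
  {p40, p41, p42} × {ζ, θ} = {(p40,ζ), (p40,θ), (p41,ζ), (p41,θ), (p42,ζ), (p42,θ)}
  {p40, p41, p42} × {η, θ} = {(p40,η), (p40,θ), (p41,η), (p41,θ), (p42,η), (p42,θ)}
  {p40, p41, p42} × {ζ, η, θ} = {(p40,ζ), (p40,η), (p40,θ), (p41,ζ), (p41,η), (p41,θ), (p42,ζ), (p42,η), (p42,θ)}
These 16 distinct sets form the basis B.
Close under arbitrary unions to get τ_{X×Y}; counting gives |τ_{X×Y}| = 40.


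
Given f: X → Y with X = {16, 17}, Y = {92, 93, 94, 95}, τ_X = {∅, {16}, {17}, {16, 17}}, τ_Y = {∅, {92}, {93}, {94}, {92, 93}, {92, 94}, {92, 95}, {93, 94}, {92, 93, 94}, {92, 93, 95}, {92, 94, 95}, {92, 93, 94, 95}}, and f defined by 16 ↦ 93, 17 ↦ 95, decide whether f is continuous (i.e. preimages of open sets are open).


f IS continuous.

Compute f^{-1}(U) for each U ∈ τ_Y:
  U = ∅: f^{-1}(U) = ∅ ∈ τ_X ✓.
  U = {92}: f^{-1}(U) = ∅ ∈ τ_X ✓.
  U = {93}: f^{-1}(U) = {16} ∈ τ_X ✓.
  U = {94}: f^{-1}(U) = ∅ ∈ τ_X ✓.
  U = {92, 93}: f^{-1}(U) = {16} ∈ τ_X ✓.
  U = {92, 94}: f^{-1}(U) = ∅ ∈ τ_X ✓.
  U = {92, 95}: f^{-1}(U) = {17} ∈ τ_X ✓.
  U = {93, 94}: f^{-1}(U) = {16} ∈ τ_X ✓.
  U = {92, 93, 94}: f^{-1}(U) = {16} ∈ τ_X ✓.
  U = {92, 93, 95}: f^{-1}(U) = {16, 17} ∈ τ_X ✓.
  U = {92, 94, 95}: f^{-1}(U) = {17} ∈ τ_X ✓.
  U = {92, 93, 94, 95}: f^{-1}(U) = {16, 17} ∈ τ_X ✓.
Every preimage lies in τ_X, so f IS continuous.


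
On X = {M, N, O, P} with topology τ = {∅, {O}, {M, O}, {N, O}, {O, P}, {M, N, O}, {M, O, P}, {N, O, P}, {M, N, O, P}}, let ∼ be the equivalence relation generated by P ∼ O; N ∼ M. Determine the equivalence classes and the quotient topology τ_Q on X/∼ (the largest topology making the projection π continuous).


X/∼ = {[M=N], [O=P]}; |τ_Q| = 3.

Equivalence classes: [M=N], [O=P].
Quotient map π: X → X/∼ sends M ↦ [M=N], N ↦ [M=N], O ↦ [O=P], P ↦ [O=P].
For each subset V ⊆ X/∼, compute π^{-1}(V) ⊆ X and check whether π^{-1}(V) ∈ τ. V is open in τ_Q iff π^{-1}(V) ∈ τ.
  V = {}: π^{-1}(V) = ∅ ∈ τ ✓.
  V = {[M=N]}: π^{-1}(V) = {M, N} ∉ τ ✗.
  V = {[O=P]}: π^{-1}(V) = {O, P} ∈ τ ✓.
  V = {[M=N], [O=P]}: π^{-1}(V) = {M, N, O, P} ∈ τ ✓.
Open sets in the quotient: τ_Q = {{}, {[O=P]}, {[M=N], [O=P]}} (3 elements).


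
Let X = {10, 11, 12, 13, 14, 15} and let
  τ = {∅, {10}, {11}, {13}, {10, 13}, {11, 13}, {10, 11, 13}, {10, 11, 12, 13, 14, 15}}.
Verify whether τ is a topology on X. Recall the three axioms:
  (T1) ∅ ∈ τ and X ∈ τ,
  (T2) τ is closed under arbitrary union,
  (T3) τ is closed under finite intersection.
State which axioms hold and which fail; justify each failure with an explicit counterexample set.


τ is NOT a topology on X.

Axiom (T1): ∅ ∈ τ? Yes; X ∈ τ? Yes.
Axiom (T2/T3): check pairwise unions and intersections of members of τ.
Counterexample for (T2): {10} ∪ {11} = {10, 11} ∉ τ. Therefore τ is NOT a topology.


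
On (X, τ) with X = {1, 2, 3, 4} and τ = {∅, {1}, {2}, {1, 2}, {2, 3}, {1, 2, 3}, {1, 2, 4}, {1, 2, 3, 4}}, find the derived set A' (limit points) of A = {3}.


A' = ∅

For each x ∈ X, list the open sets U ∈ τ with x ∈ U, then check whether U ∩ (A ∖ {x}) ≠ ∅ for every such U.
  x = 1: open {1} ∋ x has {1} ∩ (A ∖ {1}) = ∅, so x is NOT a limit point.
  x = 2: open {2} ∋ x has {2} ∩ (A ∖ {2}) = ∅, so x is NOT a limit point.
  x = 3: open {2, 3} ∋ x has {2, 3} ∩ (A ∖ {3}) = ∅, so x is NOT a limit point.
  x = 4: open {1, 2, 4} ∋ x has {1, 2, 4} ∩ (A ∖ {4}) = ∅, so x is NOT a limit point.
Collecting: A' = ∅.


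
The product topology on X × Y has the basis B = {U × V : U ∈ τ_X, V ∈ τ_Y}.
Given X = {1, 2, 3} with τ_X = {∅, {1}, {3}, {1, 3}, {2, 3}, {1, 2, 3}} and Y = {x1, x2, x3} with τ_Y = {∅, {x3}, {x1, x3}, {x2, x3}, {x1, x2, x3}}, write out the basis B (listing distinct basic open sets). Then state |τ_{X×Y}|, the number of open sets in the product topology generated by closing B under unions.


Basis B = {∅ × ∅, {1} × {x3}, {3} × {x3}, {1} × {x1, x3}, {1} × {x2, x3}, {1, 3} × {x3}, {2, 3} × {x3}, {3} × {x1, x3}, {3} × {x2, x3}, {1} × {x1, x2, x3}, {1, 2, 3} × {x3}, {3} × {x1, x2, x3}, {1, 3} × {x1, x3}, {1, 3} × {x2, x3}, {2, 3} × {x1, x3}, {2, 3} × {x2, x3}, {1, 3} × {x1, x2, x3}, {1, 2, 3} × {x1, x3}, {1, 2, 3} × {x2, x3}, {2, 3} × {x1, x2, x3}, {1, 2, 3} × {x1, x2, x3}}; |τ_{X×Y}| = 70.

Enumerate products U × V with U ∈ τ_X, V ∈ τ_Y (deduplicated):
  ∅ × ∅ = {} (∅)
  {1} × {x3} = {(1,x3)}
  {3} × {x3} = {(3,x3)}
  {1} × {x1, x3} = {(1,x1), (1,x3)}
  {1} × {x2, x3} = {(1,x2), (1,x3)}
  {1, 3} × {x3} = {(1,x3), (3,x3)}
  {2, 3} × {x3} = {(2,x3), (3,x3)}
  {3} × {x1, x3} = {(3,x1), (3,x3)}
  {3} × {x2, x3} = {(3,x2), (3,x3)}
  {1} × {x1, x2, x3} = {(1,x1), (1,x2), (1,x3)}
  {1, 2, 3} × {x3} = {(1,x3), (2,x3), (3,x3)}
  {3} × {x1, x2, x3} = {(3,x1), (3,x2), (3,x3)}
  {1, 3} × {x1, x3} = {(1,x1), (1,x3), (3,x1), (3,x3)}
  {1, 3} × {x2, x3} = {(1,x2), (1,x3), (3,x2), (3,x3)}
  {2, 3} × {x1, x3} = {(2,x1), (2,x3), (3,x1), (3,x3)}
  {2, 3} × {x2, x3} = {(2,x2), (2,x3), (3,x2), (3,x3)}
  {1, 3} × {x1, x2, x3} = {(1,x1), (1,x2), (1,x3), (3,x1), (3,x2), (3,x3)}
  {1, 2, 3} × {x1, x3} = {(1,x1), (1,x3), (2,x1), (2,x3), (3,x1), (3,x3)}
  {1, 2, 3} × {x2, x3} = {(1,x2), (1,x3), (2,x2), (2,x3), (3,x2), (3,x3)}
  {2, 3} × {x1, x2, x3} = {(2,x1), (2,x2), (2,x3), (3,x1), (3,x2), (3,x3)}
  {1, 2, 3} × {x1, x2, x3} = {(1,x1), (1,x2), (1,x3), (2,x1), (2,x2), (2,x3), (3,x1), (3,x2), (3,x3)}
These 21 distinct sets form the basis B.
Close under arbitrary unions to get τ_{X×Y}; counting gives |τ_{X×Y}| = 70.
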